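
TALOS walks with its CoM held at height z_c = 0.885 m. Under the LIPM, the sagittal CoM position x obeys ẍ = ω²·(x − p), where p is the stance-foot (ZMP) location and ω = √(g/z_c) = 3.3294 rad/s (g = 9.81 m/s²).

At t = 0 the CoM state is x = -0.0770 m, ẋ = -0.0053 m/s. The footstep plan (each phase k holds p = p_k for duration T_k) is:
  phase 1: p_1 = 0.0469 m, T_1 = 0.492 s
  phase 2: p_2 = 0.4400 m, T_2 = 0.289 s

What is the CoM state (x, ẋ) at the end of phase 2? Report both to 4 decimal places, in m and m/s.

x = -0.9991, ẋ = -4.2611

phase 1: p=0.0469, T=0.492, ωT=1.638065, cosh=2.669779, sinh=2.475424; start (x,ẋ)=(-0.077000, -0.005300) → end (x,ẋ)=(-0.287826, -1.035293)
phase 2: p=0.4400, T=0.289, ωT=0.962197, cosh=1.499746, sinh=1.117693; start (x,ẋ)=(-0.287826, -1.035293) → end (x,ẋ)=(-0.999107, -4.261100)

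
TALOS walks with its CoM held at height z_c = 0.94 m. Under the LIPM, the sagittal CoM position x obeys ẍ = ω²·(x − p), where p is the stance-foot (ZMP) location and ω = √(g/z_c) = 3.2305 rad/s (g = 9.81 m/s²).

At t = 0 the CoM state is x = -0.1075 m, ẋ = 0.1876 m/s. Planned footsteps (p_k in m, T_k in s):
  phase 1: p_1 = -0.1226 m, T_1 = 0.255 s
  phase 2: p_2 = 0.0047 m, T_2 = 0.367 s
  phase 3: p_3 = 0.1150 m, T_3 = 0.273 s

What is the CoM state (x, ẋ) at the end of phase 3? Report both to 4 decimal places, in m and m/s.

phase 1: p=-0.1226, T=0.255, ωT=0.823778, cosh=1.358932, sinh=0.920161; start (x,ẋ)=(-0.107500, 0.187600) → end (x,ẋ)=(-0.048645, 0.299822)
phase 2: p=0.0047, T=0.367, ωT=1.185593, cosh=1.789097, sinh=1.483532; start (x,ẋ)=(-0.048645, 0.299822) → end (x,ẋ)=(0.046947, 0.280751)
phase 3: p=0.1150, T=0.273, ωT=0.881927, cosh=1.414767, sinh=1.000782; start (x,ẋ)=(0.046947, 0.280751) → end (x,ẋ)=(0.105695, 0.177179)

x = 0.1057, ẋ = 0.1772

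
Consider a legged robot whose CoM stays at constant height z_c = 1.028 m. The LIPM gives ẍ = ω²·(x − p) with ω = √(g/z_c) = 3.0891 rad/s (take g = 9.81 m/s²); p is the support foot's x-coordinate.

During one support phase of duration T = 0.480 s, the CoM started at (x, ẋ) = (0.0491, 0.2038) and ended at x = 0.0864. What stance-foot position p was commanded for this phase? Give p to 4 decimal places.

ωT = 3.0891·0.480 = 1.482768; cosh(ωT) = 2.316065, sinh(ωT) = 2.089057
x(T) = p + (x₀−p)·cosh(ωT) + (ẋ₀/ω)·sinh(ωT) ⇒ p·(1 − cosh) = x(T) − x₀·cosh − (ẋ₀/ω)·sinh
numerator   = 0.0864 − (0.0491)·2.316065 − (0.2038/3.0891)·2.089057 = -0.165142
denominator = 1 − 2.316065 = -1.316065
p = -0.165142 / -1.316065 = 0.1255

p = 0.1255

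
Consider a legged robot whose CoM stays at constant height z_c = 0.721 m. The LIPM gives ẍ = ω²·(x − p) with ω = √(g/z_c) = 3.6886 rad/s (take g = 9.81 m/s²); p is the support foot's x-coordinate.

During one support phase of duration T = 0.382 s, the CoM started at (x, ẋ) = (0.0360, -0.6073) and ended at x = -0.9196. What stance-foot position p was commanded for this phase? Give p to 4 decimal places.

p = 0.5829

ωT = 3.6886·0.382 = 1.409045; cosh(ωT) = 2.168211, sinh(ωT) = 1.923835
x(T) = p + (x₀−p)·cosh(ωT) + (ẋ₀/ω)·sinh(ωT) ⇒ p·(1 − cosh) = x(T) − x₀·cosh − (ẋ₀/ω)·sinh
numerator   = -0.9196 − (0.0360)·2.168211 − (-0.6073/3.6886)·1.923835 = -0.680911
denominator = 1 − 2.168211 = -1.168211
p = -0.680911 / -1.168211 = 0.5829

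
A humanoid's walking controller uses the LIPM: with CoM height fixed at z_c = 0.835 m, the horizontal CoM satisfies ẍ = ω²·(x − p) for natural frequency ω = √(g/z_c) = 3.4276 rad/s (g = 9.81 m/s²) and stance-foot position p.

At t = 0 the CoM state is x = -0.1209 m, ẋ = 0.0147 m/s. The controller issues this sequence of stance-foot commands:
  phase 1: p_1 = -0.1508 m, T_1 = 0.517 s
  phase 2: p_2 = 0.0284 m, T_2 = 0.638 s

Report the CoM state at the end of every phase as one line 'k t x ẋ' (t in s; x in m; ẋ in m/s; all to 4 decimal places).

1 0.5170 -0.0481 0.3372
2 1.1550 0.1163 0.3684

phase 1: p=-0.1508, T=0.517, ωT=1.772069, cosh=3.026497, sinh=2.856517; start (x,ẋ)=(-0.120900, 0.014700) → end (x,ẋ)=(-0.048057, 0.337240)
phase 2: p=0.0284, T=0.638, ωT=2.186809, cosh=4.509509, sinh=4.397235; start (x,ẋ)=(-0.048057, 0.337240) → end (x,ẋ)=(0.116259, 0.368432)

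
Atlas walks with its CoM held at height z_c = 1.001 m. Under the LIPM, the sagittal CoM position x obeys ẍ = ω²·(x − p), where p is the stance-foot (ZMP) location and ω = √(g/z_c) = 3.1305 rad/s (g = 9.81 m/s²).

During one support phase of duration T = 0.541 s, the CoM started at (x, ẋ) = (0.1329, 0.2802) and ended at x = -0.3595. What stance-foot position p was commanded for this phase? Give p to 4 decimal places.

p = 0.5346

ωT = 3.1305·0.541 = 1.693601; cosh(ωT) = 2.811443, sinh(ωT) = 2.627586
x(T) = p + (x₀−p)·cosh(ωT) + (ẋ₀/ω)·sinh(ωT) ⇒ p·(1 − cosh) = x(T) − x₀·cosh − (ẋ₀/ω)·sinh
numerator   = -0.3595 − (0.1329)·2.811443 − (0.2802/3.1305)·2.627586 = -0.968327
denominator = 1 − 2.811443 = -1.811443
p = -0.968327 / -1.811443 = 0.5346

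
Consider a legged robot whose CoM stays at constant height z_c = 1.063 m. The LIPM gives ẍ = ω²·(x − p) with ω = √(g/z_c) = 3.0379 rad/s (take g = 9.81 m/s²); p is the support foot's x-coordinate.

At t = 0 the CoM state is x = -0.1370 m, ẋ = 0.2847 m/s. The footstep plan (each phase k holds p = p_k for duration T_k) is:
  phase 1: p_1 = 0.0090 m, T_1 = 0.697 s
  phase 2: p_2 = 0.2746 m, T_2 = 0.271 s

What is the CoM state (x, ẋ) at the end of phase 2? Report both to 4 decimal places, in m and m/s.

x = -0.5874, ẋ = -2.2259

phase 1: p=0.0090, T=0.697, ωT=2.117416, cosh=4.214991, sinh=4.094649; start (x,ẋ)=(-0.137000, 0.284700) → end (x,ẋ)=(-0.222654, -0.616106)
phase 2: p=0.2746, T=0.271, ωT=0.823271, cosh=1.358466, sinh=0.919473; start (x,ẋ)=(-0.222654, -0.616106) → end (x,ẋ)=(-0.587378, -2.225922)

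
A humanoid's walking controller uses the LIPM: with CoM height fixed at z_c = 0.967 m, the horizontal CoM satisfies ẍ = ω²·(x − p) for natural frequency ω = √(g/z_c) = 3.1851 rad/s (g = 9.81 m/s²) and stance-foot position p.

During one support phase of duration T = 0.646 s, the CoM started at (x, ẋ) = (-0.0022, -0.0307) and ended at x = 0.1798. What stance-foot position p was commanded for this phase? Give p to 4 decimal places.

ωT = 3.1851·0.646 = 2.057575; cosh(ωT) = 3.977363, sinh(ωT) = 3.849600
x(T) = p + (x₀−p)·cosh(ωT) + (ẋ₀/ω)·sinh(ωT) ⇒ p·(1 − cosh) = x(T) − x₀·cosh − (ẋ₀/ω)·sinh
numerator   = 0.1798 − (-0.0022)·3.977363 − (-0.0307/3.1851)·3.849600 = 0.225655
denominator = 1 − 3.977363 = -2.977363
p = 0.225655 / -2.977363 = -0.0758

p = -0.0758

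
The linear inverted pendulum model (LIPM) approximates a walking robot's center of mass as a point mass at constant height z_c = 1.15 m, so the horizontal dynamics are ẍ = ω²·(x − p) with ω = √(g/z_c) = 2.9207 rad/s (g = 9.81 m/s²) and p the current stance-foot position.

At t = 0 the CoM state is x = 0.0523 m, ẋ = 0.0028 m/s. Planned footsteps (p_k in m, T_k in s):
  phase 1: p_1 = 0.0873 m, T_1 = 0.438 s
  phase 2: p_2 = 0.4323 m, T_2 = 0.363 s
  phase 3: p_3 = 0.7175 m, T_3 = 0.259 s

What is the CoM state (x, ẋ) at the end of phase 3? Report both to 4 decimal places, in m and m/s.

x = -1.1195, ẋ = -4.8059

phase 1: p=0.0873, T=0.438, ωT=1.279267, cosh=1.936122, sinh=1.657881; start (x,ẋ)=(0.052300, 0.002800) → end (x,ẋ)=(0.021125, -0.164055)
phase 2: p=0.4323, T=0.363, ωT=1.060214, cosh=1.616685, sinh=1.270304; start (x,ẋ)=(0.021125, -0.164055) → end (x,ẋ)=(-0.303793, -1.790756)
phase 3: p=0.7175, T=0.259, ωT=0.756461, cosh=1.300024, sinh=0.830699; start (x,ẋ)=(-0.303793, -1.790756) → end (x,ẋ)=(-1.119528, -4.805911)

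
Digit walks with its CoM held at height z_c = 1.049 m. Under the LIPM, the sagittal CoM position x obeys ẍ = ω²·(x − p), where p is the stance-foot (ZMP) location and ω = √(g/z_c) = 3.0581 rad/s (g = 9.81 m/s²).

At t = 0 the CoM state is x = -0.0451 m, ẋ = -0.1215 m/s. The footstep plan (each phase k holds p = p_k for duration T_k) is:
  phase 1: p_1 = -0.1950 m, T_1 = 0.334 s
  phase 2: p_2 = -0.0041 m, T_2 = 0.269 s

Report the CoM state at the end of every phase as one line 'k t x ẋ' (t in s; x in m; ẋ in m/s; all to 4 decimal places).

phase 1: p=-0.1950, T=0.334, ωT=1.021405, cosh=1.568592, sinh=1.208503; start (x,ẋ)=(-0.045100, -0.121500) → end (x,ẋ)=(-0.007883, 0.363405)
phase 2: p=-0.0041, T=0.269, ωT=0.822629, cosh=1.357876, sinh=0.918601; start (x,ẋ)=(-0.007883, 0.363405) → end (x,ẋ)=(0.099924, 0.482833)

1 0.3340 -0.0079 0.3634
2 0.6030 0.0999 0.4828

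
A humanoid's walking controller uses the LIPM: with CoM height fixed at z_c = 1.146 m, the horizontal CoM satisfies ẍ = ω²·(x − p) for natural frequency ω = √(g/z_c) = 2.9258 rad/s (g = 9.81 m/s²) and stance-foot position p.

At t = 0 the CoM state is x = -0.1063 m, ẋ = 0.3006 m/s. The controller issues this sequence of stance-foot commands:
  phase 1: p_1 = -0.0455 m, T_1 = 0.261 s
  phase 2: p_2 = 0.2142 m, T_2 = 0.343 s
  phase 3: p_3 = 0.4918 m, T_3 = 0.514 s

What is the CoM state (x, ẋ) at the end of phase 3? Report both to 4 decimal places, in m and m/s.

x = -1.2185, ẋ = -4.7435

phase 1: p=-0.0455, T=0.261, ωT=0.763634, cosh=1.306015, sinh=0.840045; start (x,ẋ)=(-0.106300, 0.300600) → end (x,ẋ)=(-0.038599, 0.243154)
phase 2: p=0.2142, T=0.343, ωT=1.003549, cosh=1.547262, sinh=1.180686; start (x,ẋ)=(-0.038599, 0.243154) → end (x,ẋ)=(-0.078823, -0.497058)
phase 3: p=0.4918, T=0.514, ωT=1.503861, cosh=2.360649, sinh=2.138378; start (x,ẋ)=(-0.078823, -0.497058) → end (x,ẋ)=(-1.218524, -4.743460)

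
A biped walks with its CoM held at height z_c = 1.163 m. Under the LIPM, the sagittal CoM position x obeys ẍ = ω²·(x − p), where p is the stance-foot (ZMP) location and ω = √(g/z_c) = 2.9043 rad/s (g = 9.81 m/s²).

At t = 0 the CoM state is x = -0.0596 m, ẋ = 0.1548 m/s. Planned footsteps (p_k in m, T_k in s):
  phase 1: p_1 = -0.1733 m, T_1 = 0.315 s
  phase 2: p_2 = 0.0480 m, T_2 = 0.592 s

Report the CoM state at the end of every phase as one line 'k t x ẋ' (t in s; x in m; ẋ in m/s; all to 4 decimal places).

1 0.3150 0.0472 0.5703
2 0.9070 0.5762 1.6365

phase 1: p=-0.1733, T=0.315, ωT=0.914855, cosh=1.448493, sinh=1.047919; start (x,ẋ)=(-0.059600, 0.154800) → end (x,ẋ)=(0.047248, 0.570269)
phase 2: p=0.0480, T=0.592, ωT=1.719346, cosh=2.880029, sinh=2.700846; start (x,ẋ)=(0.047248, 0.570269) → end (x,ẋ)=(0.576155, 1.636494)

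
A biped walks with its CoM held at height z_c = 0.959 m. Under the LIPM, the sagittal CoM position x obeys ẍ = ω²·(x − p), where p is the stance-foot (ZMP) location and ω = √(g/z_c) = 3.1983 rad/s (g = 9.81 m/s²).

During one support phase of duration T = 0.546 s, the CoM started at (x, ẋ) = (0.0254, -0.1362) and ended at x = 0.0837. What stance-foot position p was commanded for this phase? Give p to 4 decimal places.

ωT = 3.1983·0.546 = 1.746272; cosh(ωT) = 2.953806, sinh(ωT) = 2.779383
x(T) = p + (x₀−p)·cosh(ωT) + (ẋ₀/ω)·sinh(ωT) ⇒ p·(1 − cosh) = x(T) − x₀·cosh − (ẋ₀/ω)·sinh
numerator   = 0.0837 − (0.0254)·2.953806 − (-0.1362/3.1983)·2.779383 = 0.127034
denominator = 1 − 2.953806 = -1.953806
p = 0.127034 / -1.953806 = -0.0650

p = -0.0650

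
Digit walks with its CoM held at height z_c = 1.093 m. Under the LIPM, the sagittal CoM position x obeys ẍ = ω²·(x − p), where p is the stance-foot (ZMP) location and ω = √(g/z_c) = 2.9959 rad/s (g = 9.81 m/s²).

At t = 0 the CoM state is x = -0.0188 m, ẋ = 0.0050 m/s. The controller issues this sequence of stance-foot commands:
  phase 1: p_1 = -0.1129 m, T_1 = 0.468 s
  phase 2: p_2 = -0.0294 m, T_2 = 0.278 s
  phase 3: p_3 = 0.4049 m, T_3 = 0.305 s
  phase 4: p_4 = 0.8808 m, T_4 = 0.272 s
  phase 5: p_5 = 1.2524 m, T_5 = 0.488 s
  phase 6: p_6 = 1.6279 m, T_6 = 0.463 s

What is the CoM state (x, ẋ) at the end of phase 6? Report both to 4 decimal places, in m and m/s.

x = 1.3889, ẋ = -0.3198

phase 1: p=-0.1129, T=0.468, ωT=1.402081, cosh=2.154866, sinh=1.908782; start (x,ẋ)=(-0.018800, 0.005000) → end (x,ẋ)=(0.093059, 0.548887)
phase 2: p=-0.0294, T=0.278, ωT=0.832860, cosh=1.367346, sinh=0.932542; start (x,ẋ)=(0.093059, 0.548887) → end (x,ẋ)=(0.308897, 1.092643)
phase 3: p=0.4049, T=0.305, ωT=0.913749, cosh=1.447336, sinh=1.046319; start (x,ẋ)=(0.308897, 1.092643) → end (x,ẋ)=(0.647557, 1.280484)
phase 4: p=0.8808, T=0.272, ωT=0.814885, cosh=1.350803, sinh=0.908113; start (x,ẋ)=(0.647557, 1.280484) → end (x,ẋ)=(0.953873, 1.095118)
phase 5: p=1.2524, T=0.488, ωT=1.461999, cosh=2.273175, sinh=2.041402; start (x,ẋ)=(0.953873, 1.095118) → end (x,ẋ)=(1.320008, 0.663652)
phase 6: p=1.6279, T=0.463, ωT=1.387102, cosh=2.126514, sinh=1.876716; start (x,ẋ)=(1.320008, 0.663652) → end (x,ẋ)=(1.388893, -0.319845)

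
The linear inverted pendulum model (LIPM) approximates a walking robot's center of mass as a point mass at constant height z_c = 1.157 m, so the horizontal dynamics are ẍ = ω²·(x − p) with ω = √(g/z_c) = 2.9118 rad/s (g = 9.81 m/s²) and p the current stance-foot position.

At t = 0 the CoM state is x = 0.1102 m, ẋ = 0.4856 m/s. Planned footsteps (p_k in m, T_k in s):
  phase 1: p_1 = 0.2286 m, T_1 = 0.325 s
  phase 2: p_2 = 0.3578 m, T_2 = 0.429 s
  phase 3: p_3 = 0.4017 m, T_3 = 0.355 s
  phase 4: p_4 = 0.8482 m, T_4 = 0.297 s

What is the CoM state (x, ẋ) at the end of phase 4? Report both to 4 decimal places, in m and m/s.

phase 1: p=0.2286, T=0.325, ωT=0.946335, cosh=1.482206, sinh=1.094045; start (x,ẋ)=(0.110200, 0.485600) → end (x,ẋ)=(0.235560, 0.342579)
phase 2: p=0.3578, T=0.429, ωT=1.249162, cosh=1.887082, sinh=1.600338; start (x,ẋ)=(0.235560, 0.342579) → end (x,ẋ)=(0.315407, 0.076856)
phase 3: p=0.4017, T=0.355, ωT=1.033689, cosh=1.583555, sinh=1.227863; start (x,ẋ)=(0.315407, 0.076856) → end (x,ẋ)=(0.297459, -0.186818)
phase 4: p=0.8482, T=0.297, ωT=0.864805, cosh=1.397838, sinh=0.976704; start (x,ẋ)=(0.297459, -0.186818) → end (x,ẋ)=(0.015689, -1.827432)

x = 0.0157, ẋ = -1.8274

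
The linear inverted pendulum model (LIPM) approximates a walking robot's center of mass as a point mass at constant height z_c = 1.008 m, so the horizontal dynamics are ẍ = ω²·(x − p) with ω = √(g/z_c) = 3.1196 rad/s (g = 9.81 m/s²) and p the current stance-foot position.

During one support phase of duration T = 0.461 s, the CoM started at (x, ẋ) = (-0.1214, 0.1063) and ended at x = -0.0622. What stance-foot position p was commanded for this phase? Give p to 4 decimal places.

ωT = 3.1196·0.461 = 1.438136; cosh(ωT) = 2.225102, sinh(ωT) = 1.987732
x(T) = p + (x₀−p)·cosh(ωT) + (ẋ₀/ω)·sinh(ωT) ⇒ p·(1 − cosh) = x(T) − x₀·cosh − (ẋ₀/ω)·sinh
numerator   = -0.0622 − (-0.1214)·2.225102 − (0.1063/3.1196)·1.987732 = 0.140196
denominator = 1 − 2.225102 = -1.225102
p = 0.140196 / -1.225102 = -0.1144

p = -0.1144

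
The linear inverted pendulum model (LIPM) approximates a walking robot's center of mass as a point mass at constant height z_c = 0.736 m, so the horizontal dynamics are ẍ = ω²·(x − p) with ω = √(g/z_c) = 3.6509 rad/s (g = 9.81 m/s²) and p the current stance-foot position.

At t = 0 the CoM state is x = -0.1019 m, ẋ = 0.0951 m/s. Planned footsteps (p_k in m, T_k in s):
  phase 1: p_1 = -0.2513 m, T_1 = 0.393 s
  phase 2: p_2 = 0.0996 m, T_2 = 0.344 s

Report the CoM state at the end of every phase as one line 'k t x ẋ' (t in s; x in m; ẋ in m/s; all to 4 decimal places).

phase 1: p=-0.2513, T=0.393, ωT=1.434804, cosh=2.218491, sinh=1.980329; start (x,ẋ)=(-0.101900, 0.095100) → end (x,ẋ)=(0.131727, 1.291138)
phase 2: p=0.0996, T=0.344, ωT=1.255910, cosh=1.897924, sinh=1.613107; start (x,ẋ)=(0.131727, 1.291138) → end (x,ẋ)=(0.731049, 2.639687)

1 0.3930 0.1317 1.2911
2 0.7370 0.7310 2.6397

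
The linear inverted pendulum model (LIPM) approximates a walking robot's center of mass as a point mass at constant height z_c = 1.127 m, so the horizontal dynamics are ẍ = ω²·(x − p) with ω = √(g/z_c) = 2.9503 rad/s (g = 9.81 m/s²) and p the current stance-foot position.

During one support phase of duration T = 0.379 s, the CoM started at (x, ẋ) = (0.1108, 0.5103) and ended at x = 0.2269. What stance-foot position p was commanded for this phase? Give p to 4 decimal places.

p = 0.2842

ωT = 2.9503·0.379 = 1.118164; cosh(ωT) = 1.693055, sinh(ωT) = 1.366176
x(T) = p + (x₀−p)·cosh(ωT) + (ẋ₀/ω)·sinh(ωT) ⇒ p·(1 − cosh) = x(T) − x₀·cosh − (ẋ₀/ω)·sinh
numerator   = 0.2269 − (0.1108)·1.693055 − (0.5103/2.9503)·1.366176 = -0.196992
denominator = 1 − 1.693055 = -0.693055
p = -0.196992 / -0.693055 = 0.2842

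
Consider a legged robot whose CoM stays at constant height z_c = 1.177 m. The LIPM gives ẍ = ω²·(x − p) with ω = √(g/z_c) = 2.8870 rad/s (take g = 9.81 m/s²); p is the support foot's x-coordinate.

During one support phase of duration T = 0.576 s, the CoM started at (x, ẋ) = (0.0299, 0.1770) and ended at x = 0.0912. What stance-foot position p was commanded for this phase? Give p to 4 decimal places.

ωT = 2.8870·0.576 = 1.662912; cosh(ωT) = 2.732117, sinh(ωT) = 2.542531
x(T) = p + (x₀−p)·cosh(ωT) + (ẋ₀/ω)·sinh(ωT) ⇒ p·(1 − cosh) = x(T) − x₀·cosh − (ẋ₀/ω)·sinh
numerator   = 0.0912 − (0.0299)·2.732117 − (0.1770/2.8870)·2.542531 = -0.146371
denominator = 1 − 2.732117 = -1.732117
p = -0.146371 / -1.732117 = 0.0845

p = 0.0845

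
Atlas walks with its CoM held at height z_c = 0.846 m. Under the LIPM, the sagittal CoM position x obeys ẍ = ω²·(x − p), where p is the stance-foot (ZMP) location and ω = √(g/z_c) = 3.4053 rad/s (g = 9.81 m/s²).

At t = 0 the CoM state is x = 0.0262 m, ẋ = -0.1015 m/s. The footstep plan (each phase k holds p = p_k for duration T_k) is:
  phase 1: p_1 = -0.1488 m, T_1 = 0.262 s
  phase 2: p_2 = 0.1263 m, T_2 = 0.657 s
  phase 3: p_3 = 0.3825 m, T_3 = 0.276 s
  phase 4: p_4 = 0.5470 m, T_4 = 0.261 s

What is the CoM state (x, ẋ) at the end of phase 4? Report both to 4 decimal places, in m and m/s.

phase 1: p=-0.1488, T=0.262, ωT=0.892189, cosh=1.425111, sinh=1.015354; start (x,ẋ)=(0.026200, -0.101500) → end (x,ẋ)=(0.070330, 0.460428)
phase 2: p=0.1263, T=0.657, ωT=2.237282, cosh=4.737292, sinh=4.630544; start (x,ẋ)=(0.070330, 0.460428) → end (x,ẋ)=(0.487248, 1.298633)
phase 3: p=0.3825, T=0.276, ωT=0.939863, cosh=1.475156, sinh=1.084474; start (x,ẋ)=(0.487248, 1.298633) → end (x,ẋ)=(0.950591, 2.302517)
phase 4: p=0.5470, T=0.261, ωT=0.888783, cosh=1.421662, sinh=1.010506; start (x,ẋ)=(0.950591, 2.302517) → end (x,ẋ)=(1.804031, 4.662190)

x = 1.8040, ẋ = 4.6622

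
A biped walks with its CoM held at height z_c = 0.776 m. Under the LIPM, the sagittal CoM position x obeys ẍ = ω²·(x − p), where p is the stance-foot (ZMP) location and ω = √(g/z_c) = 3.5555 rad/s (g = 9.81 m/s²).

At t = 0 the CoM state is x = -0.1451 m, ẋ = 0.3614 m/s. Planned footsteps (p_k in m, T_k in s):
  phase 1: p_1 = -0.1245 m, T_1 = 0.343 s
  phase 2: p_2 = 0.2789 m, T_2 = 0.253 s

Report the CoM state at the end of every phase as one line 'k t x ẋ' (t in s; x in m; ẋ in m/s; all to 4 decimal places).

phase 1: p=-0.1245, T=0.343, ωT=1.219537, cosh=1.840493, sinh=1.545126; start (x,ẋ)=(-0.145100, 0.361400) → end (x,ẋ)=(-0.005359, 0.551984)
phase 2: p=0.2789, T=0.253, ωT=0.899541, cosh=1.432616, sinh=1.025860; start (x,ẋ)=(-0.005359, 0.551984) → end (x,ẋ)=(0.030928, -0.246039)

1 0.3430 -0.0054 0.5520
2 0.5960 0.0309 -0.2460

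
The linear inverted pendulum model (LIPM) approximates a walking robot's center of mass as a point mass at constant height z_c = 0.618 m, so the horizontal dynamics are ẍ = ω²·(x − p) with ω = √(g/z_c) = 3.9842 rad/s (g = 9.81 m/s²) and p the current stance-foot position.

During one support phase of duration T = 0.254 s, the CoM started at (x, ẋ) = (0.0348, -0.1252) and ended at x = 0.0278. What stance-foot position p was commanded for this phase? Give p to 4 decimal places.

ωT = 3.9842·0.254 = 1.011987; cosh(ωT) = 1.557279, sinh(ωT) = 1.193783
x(T) = p + (x₀−p)·cosh(ωT) + (ẋ₀/ω)·sinh(ωT) ⇒ p·(1 − cosh) = x(T) − x₀·cosh − (ẋ₀/ω)·sinh
numerator   = 0.0278 − (0.0348)·1.557279 − (-0.1252/3.9842)·1.193783 = 0.011120
denominator = 1 − 1.557279 = -0.557279
p = 0.011120 / -0.557279 = -0.0200

p = -0.0200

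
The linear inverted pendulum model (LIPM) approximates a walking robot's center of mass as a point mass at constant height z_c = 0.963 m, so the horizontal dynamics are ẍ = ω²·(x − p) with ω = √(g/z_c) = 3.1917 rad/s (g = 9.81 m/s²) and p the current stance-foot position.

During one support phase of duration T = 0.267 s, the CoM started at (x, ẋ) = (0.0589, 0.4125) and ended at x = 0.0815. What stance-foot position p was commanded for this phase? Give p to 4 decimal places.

p = 0.3217

ωT = 3.1917·0.267 = 0.852184; cosh(ωT) = 1.385622, sinh(ωT) = 0.959140
x(T) = p + (x₀−p)·cosh(ωT) + (ẋ₀/ω)·sinh(ωT) ⇒ p·(1 − cosh) = x(T) − x₀·cosh − (ẋ₀/ω)·sinh
numerator   = 0.0815 − (0.0589)·1.385622 − (0.4125/3.1917)·0.959140 = -0.124074
denominator = 1 − 1.385622 = -0.385622
p = -0.124074 / -0.385622 = 0.3217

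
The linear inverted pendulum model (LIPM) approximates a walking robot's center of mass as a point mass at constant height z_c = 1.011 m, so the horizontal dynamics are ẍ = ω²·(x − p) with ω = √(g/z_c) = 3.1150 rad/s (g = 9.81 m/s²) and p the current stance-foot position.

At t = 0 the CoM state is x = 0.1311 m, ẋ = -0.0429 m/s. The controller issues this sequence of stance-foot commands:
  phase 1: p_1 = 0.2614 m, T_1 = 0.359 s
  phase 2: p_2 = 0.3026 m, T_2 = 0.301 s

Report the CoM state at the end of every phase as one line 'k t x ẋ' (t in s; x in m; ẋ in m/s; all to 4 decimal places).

phase 1: p=0.2614, T=0.359, ωT=1.118285, cosh=1.693221, sinh=1.366381; start (x,ẋ)=(0.131100, -0.042900) → end (x,ẋ)=(0.021955, -0.627232)
phase 2: p=0.3026, T=0.301, ωT=0.937615, cosh=1.472722, sinh=1.081161; start (x,ẋ)=(0.021955, -0.627232) → end (x,ẋ)=(-0.328413, -1.868898)

1 0.3590 0.0220 -0.6272
2 0.6600 -0.3284 -1.8689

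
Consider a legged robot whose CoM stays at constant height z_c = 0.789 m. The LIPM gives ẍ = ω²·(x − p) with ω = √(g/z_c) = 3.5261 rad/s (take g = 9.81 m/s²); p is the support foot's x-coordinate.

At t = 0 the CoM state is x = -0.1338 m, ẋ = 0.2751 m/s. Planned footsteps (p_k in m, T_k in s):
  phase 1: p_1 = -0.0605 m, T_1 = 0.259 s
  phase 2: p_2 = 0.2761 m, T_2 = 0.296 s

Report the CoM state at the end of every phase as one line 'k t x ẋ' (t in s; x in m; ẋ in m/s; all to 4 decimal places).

1 0.2590 -0.0850 0.1278
2 0.5550 -0.2551 -1.3797

phase 1: p=-0.0605, T=0.259, ωT=0.913260, cosh=1.446824, sinh=1.045610; start (x,ẋ)=(-0.133800, 0.275100) → end (x,ẋ)=(-0.084976, 0.127770)
phase 2: p=0.2761, T=0.296, ωT=1.043726, cosh=1.595959, sinh=1.243818; start (x,ẋ)=(-0.084976, 0.127770) → end (x,ẋ)=(-0.255091, -1.379700)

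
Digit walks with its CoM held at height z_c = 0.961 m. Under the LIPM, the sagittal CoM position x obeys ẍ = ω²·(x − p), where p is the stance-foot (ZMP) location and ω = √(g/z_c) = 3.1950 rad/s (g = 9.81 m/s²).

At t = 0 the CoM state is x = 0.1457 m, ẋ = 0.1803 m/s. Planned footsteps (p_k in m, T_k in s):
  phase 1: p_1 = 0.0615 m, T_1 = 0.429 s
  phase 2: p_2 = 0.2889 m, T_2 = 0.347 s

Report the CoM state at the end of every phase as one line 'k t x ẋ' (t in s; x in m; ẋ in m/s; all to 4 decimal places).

phase 1: p=0.0615, T=0.429, ωT=1.370655, cosh=2.095935, sinh=1.841994; start (x,ẋ)=(0.145700, 0.180300) → end (x,ẋ)=(0.341925, 0.873429)
phase 2: p=0.2889, T=0.347, ωT=1.108665, cosh=1.680155, sinh=1.350156; start (x,ẋ)=(0.341925, 0.873429) → end (x,ẋ)=(0.747087, 1.696231)

1 0.4290 0.3419 0.8734
2 0.7760 0.7471 1.6962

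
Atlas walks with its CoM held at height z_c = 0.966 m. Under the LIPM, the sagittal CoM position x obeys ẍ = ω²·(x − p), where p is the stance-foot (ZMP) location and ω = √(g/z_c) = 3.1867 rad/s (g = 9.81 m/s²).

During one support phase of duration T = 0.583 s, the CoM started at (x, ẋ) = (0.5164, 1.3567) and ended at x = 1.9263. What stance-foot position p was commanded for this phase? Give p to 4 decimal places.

ωT = 3.1867·0.583 = 1.857846; cosh(ωT) = 3.282962, sinh(ωT) = 3.126954
x(T) = p + (x₀−p)·cosh(ωT) + (ẋ₀/ω)·sinh(ωT) ⇒ p·(1 − cosh) = x(T) − x₀·cosh − (ẋ₀/ω)·sinh
numerator   = 1.9263 − (0.5164)·3.282962 − (1.3567/3.1867)·3.126954 = -1.100285
denominator = 1 − 3.282962 = -2.282962
p = -1.100285 / -2.282962 = 0.4820

p = 0.4820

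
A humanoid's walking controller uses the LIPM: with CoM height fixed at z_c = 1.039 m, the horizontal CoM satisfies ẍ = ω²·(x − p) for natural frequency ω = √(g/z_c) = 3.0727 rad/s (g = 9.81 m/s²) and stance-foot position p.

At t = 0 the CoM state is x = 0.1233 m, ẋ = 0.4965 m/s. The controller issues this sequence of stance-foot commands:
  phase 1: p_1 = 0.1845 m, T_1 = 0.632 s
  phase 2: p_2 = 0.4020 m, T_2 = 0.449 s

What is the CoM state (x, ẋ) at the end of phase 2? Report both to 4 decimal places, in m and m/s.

x = 1.3290, ẋ = 3.0414

phase 1: p=0.1845, T=0.632, ωT=1.941946, cosh=3.557867, sinh=3.414442; start (x,ẋ)=(0.123300, 0.496500) → end (x,ẋ)=(0.518479, 1.124398)
phase 2: p=0.4020, T=0.449, ωT=1.379642, cosh=2.112574, sinh=1.860906; start (x,ẋ)=(0.518479, 1.124398) → end (x,ẋ)=(1.329034, 3.041399)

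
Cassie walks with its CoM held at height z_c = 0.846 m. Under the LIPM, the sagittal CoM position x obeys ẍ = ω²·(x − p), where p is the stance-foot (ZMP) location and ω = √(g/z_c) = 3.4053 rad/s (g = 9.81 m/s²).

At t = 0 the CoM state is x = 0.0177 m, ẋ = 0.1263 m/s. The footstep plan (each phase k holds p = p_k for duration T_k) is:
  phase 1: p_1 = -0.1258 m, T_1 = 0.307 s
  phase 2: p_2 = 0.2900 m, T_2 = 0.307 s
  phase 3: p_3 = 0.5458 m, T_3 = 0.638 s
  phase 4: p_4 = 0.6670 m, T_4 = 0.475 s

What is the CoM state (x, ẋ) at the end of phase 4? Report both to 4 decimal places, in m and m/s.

x = 0.8476, ẋ = 0.7269

phase 1: p=-0.1258, T=0.307, ωT=1.045427, cosh=1.598077, sinh=1.246536; start (x,ẋ)=(0.017700, 0.126300) → end (x,ẋ)=(0.149757, 0.810970)
phase 2: p=0.2900, T=0.307, ωT=1.045427, cosh=1.598077, sinh=1.246536; start (x,ẋ)=(0.149757, 0.810970) → end (x,ẋ)=(0.362743, 0.700686)
phase 3: p=0.5458, T=0.638, ωT=2.172581, cosh=4.447403, sinh=4.333519; start (x,ẋ)=(0.362743, 0.700686) → end (x,ẋ)=(0.623351, 0.414871)
phase 4: p=0.6670, T=0.475, ωT=1.617517, cosh=2.619476, sinh=2.421085; start (x,ẋ)=(0.623351, 0.414871) → end (x,ẋ)=(0.847625, 0.726878)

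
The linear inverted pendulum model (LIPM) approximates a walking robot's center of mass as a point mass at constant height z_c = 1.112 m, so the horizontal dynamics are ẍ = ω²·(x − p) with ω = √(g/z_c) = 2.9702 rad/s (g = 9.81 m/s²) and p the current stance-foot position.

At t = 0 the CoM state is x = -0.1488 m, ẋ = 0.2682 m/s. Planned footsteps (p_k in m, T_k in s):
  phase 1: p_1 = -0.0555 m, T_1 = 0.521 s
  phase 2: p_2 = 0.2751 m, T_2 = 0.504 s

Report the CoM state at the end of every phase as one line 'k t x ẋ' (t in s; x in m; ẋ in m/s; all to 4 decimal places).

phase 1: p=-0.0555, T=0.521, ωT=1.547474, cosh=2.456185, sinh=2.243400; start (x,ẋ)=(-0.148800, 0.268200) → end (x,ẋ)=(-0.082090, 0.037059)
phase 2: p=0.2751, T=0.504, ωT=1.496981, cosh=2.345992, sinh=2.122187; start (x,ẋ)=(-0.082090, 0.037059) → end (x,ẋ)=(-0.536386, -2.164543)

1 0.5210 -0.0821 0.0371
2 1.0250 -0.5364 -2.1645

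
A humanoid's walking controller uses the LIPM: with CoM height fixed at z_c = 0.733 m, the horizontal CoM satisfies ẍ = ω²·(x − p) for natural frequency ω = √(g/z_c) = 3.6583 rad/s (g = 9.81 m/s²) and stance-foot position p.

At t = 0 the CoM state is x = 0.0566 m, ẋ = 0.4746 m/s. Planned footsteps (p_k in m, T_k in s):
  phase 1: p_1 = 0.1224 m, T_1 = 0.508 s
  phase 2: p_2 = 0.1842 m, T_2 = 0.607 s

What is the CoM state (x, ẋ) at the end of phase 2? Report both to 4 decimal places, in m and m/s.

phase 1: p=0.1224, T=0.508, ωT=1.858416, cosh=3.284746, sinh=3.128826; start (x,ẋ)=(0.056600, 0.474600) → end (x,ẋ)=(0.312174, 0.805781)
phase 2: p=0.1842, T=0.607, ωT=2.220588, cosh=4.660646, sinh=4.552101; start (x,ẋ)=(0.312174, 0.805781) → end (x,ẋ)=(1.783292, 5.886604)

x = 1.7833, ẋ = 5.8866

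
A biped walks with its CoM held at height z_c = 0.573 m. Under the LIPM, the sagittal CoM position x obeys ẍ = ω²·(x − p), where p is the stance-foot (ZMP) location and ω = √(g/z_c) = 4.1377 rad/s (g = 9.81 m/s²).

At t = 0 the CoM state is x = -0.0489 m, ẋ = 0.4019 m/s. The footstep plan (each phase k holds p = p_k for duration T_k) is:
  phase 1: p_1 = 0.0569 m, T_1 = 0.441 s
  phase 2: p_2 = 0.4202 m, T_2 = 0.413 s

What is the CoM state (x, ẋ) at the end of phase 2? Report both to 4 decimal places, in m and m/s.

phase 1: p=0.0569, T=0.441, ωT=1.824726, cosh=3.181178, sinh=3.019916; start (x,ẋ)=(-0.048900, 0.401900) → end (x,ẋ)=(0.013660, -0.043509)
phase 2: p=0.4202, T=0.413, ωT=1.708870, cosh=2.851894, sinh=2.670824; start (x,ẋ)=(0.013660, -0.043509) → end (x,ẋ)=(-0.767295, -4.616789)

x = -0.7673, ẋ = -4.6168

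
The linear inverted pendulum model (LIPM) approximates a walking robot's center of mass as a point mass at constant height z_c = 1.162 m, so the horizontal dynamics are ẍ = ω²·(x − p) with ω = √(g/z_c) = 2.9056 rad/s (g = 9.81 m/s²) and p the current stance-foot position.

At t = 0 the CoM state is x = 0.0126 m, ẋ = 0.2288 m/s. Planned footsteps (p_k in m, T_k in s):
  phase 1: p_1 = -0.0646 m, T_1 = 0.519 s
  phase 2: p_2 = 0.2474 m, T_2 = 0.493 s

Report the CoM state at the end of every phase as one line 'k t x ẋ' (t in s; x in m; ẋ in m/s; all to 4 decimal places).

1 0.5190 0.2875 1.0240
2 1.0120 1.0322 2.4971

phase 1: p=-0.0646, T=0.519, ωT=1.508006, cosh=2.369533, sinh=2.148182; start (x,ẋ)=(0.012600, 0.228800) → end (x,ẋ)=(0.287485, 1.024013)
phase 2: p=0.2474, T=0.493, ωT=1.432461, cosh=2.213858, sinh=1.975137; start (x,ẋ)=(0.287485, 1.024013) → end (x,ẋ)=(1.032236, 2.497068)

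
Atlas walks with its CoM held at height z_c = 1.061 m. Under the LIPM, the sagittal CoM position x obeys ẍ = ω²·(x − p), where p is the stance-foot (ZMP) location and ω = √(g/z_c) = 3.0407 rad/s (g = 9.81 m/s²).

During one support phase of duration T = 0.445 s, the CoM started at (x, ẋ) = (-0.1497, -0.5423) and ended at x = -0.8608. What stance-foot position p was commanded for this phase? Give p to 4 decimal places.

ωT = 3.0407·0.445 = 1.353112; cosh(ωT) = 2.063941, sinh(ωT) = 1.805506
x(T) = p + (x₀−p)·cosh(ωT) + (ẋ₀/ω)·sinh(ωT) ⇒ p·(1 − cosh) = x(T) − x₀·cosh − (ẋ₀/ω)·sinh
numerator   = -0.8608 − (-0.1497)·2.063941 − (-0.5423/3.0407)·1.805506 = -0.229821
denominator = 1 − 2.063941 = -1.063941
p = -0.229821 / -1.063941 = 0.2160

p = 0.2160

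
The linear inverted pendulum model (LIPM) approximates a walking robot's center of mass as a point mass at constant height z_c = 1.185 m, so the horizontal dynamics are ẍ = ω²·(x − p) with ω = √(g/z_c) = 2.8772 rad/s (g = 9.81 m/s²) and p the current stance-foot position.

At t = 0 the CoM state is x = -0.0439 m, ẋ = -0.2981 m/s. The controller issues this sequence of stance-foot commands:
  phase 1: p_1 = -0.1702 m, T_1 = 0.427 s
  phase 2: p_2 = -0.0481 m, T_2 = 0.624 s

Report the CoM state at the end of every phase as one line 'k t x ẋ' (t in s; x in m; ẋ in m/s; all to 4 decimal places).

1 0.4270 -0.0978 0.0147
2 1.0510 -0.1869 -0.3731

phase 1: p=-0.1702, T=0.427, ωT=1.228564, cosh=1.854517, sinh=1.561805; start (x,ẋ)=(-0.043900, -0.298100) → end (x,ẋ)=(-0.097789, 0.014713)
phase 2: p=-0.0481, T=0.624, ωT=1.795373, cosh=3.093892, sinh=2.927827; start (x,ẋ)=(-0.097789, 0.014713) → end (x,ẋ)=(-0.186862, -0.373060)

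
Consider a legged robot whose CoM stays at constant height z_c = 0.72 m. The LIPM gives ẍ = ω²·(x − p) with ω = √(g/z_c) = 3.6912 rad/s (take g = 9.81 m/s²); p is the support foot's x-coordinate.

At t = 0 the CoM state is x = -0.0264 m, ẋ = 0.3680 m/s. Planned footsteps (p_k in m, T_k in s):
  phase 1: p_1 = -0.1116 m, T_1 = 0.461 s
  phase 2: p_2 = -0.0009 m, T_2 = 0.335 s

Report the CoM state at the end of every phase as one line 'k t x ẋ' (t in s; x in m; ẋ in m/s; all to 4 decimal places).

phase 1: p=-0.1116, T=0.461, ωT=1.701643, cosh=2.832667, sinh=2.650283; start (x,ẋ)=(-0.026400, 0.368000) → end (x,ẋ)=(0.393967, 1.875909)
phase 2: p=-0.0009, T=0.335, ωT=1.236552, cosh=1.867051, sinh=1.576668; start (x,ẋ)=(0.393967, 1.875909) → end (x,ẋ)=(1.537618, 5.800466)

1 0.4610 0.3940 1.8759
2 0.7960 1.5376 5.8005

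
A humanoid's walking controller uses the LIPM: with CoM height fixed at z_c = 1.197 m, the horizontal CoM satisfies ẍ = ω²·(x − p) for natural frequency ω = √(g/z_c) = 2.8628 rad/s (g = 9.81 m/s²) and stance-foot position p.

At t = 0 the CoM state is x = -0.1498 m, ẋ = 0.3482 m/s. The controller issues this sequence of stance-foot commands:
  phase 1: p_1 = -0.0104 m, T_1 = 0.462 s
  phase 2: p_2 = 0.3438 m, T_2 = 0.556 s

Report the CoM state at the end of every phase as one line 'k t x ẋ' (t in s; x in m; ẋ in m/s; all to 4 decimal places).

1 0.4620 -0.0785 0.0041
2 1.0180 -0.7331 -2.8360

phase 1: p=-0.0104, T=0.462, ωT=1.322614, cosh=2.009828, sinh=1.743390; start (x,ẋ)=(-0.149800, 0.348200) → end (x,ẋ)=(-0.078523, 0.004080)
phase 2: p=0.3438, T=0.556, ωT=1.591717, cosh=2.557875, sinh=2.354300; start (x,ẋ)=(-0.078523, 0.004080) → end (x,ẋ)=(-0.733094, -2.835974)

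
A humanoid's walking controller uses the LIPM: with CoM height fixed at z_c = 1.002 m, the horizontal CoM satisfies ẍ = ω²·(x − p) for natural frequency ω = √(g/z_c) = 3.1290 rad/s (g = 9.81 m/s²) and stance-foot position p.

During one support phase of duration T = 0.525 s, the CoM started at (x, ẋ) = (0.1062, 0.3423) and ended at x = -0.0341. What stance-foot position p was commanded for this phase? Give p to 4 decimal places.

p = 0.3515

ωT = 3.1290·0.525 = 1.642725; cosh(ωT) = 2.681344, sinh(ωT) = 2.487892
x(T) = p + (x₀−p)·cosh(ωT) + (ẋ₀/ω)·sinh(ωT) ⇒ p·(1 − cosh) = x(T) − x₀·cosh − (ẋ₀/ω)·sinh
numerator   = -0.0341 − (0.1062)·2.681344 − (0.3423/3.1290)·2.487892 = -0.591024
denominator = 1 − 2.681344 = -1.681344
p = -0.591024 / -1.681344 = 0.3515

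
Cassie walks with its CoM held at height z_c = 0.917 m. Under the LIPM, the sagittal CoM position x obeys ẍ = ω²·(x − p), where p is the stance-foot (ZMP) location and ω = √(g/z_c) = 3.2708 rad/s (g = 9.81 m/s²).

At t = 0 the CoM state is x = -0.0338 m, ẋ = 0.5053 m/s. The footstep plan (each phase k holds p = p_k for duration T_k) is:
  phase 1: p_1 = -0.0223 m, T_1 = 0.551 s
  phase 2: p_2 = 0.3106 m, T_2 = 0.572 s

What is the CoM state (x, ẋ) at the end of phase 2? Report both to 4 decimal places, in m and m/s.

x = 2.0169, ẋ = 5.7625

phase 1: p=-0.0223, T=0.551, ωT=1.802211, cosh=3.113985, sinh=2.949051; start (x,ẋ)=(-0.033800, 0.505300) → end (x,ẋ)=(0.397483, 1.462571)
phase 2: p=0.3106, T=0.572, ωT=1.870898, cosh=3.324054, sinh=3.170069; start (x,ẋ)=(0.397483, 1.462571) → end (x,ẋ)=(2.016931, 5.762522)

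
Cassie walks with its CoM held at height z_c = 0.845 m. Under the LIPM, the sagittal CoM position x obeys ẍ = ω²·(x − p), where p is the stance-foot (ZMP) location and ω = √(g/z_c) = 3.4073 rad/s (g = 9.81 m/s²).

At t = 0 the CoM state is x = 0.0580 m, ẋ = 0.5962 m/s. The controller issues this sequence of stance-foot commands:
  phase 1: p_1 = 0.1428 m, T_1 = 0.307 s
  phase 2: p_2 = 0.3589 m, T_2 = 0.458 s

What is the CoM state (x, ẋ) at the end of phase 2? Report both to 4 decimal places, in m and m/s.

x = 0.4232, ẋ = 0.4391

phase 1: p=0.1428, T=0.307, ωT=1.046041, cosh=1.598843, sinh=1.247517; start (x,ẋ)=(0.058000, 0.596200) → end (x,ẋ)=(0.225505, 0.592774)
phase 2: p=0.3589, T=0.458, ωT=1.560543, cosh=2.485715, sinh=2.275693; start (x,ẋ)=(0.225505, 0.592774) → end (x,ẋ)=(0.423225, 0.439128)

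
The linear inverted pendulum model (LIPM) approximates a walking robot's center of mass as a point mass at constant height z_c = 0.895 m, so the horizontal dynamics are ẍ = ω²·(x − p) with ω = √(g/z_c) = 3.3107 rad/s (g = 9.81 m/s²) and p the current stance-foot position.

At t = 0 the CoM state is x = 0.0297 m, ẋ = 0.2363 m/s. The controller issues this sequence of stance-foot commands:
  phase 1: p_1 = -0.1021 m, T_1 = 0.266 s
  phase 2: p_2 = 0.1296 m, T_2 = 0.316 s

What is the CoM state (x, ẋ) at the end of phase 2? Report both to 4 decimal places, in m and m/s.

x = 0.4612, ẋ = 1.3381

phase 1: p=-0.1021, T=0.266, ωT=0.880646, cosh=1.413487, sinh=0.998972; start (x,ẋ)=(0.029700, 0.236300) → end (x,ẋ)=(0.155499, 0.769908)
phase 2: p=0.1296, T=0.316, ωT=1.046181, cosh=1.599018, sinh=1.247741; start (x,ẋ)=(0.155499, 0.769908) → end (x,ẋ)=(0.461177, 1.338082)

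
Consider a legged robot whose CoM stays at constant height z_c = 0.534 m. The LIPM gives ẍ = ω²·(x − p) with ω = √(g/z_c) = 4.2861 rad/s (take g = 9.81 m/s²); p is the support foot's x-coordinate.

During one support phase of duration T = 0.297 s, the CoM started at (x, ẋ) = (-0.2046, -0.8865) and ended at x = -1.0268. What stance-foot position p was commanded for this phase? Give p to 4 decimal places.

ωT = 4.2861·0.297 = 1.272972; cosh(ωT) = 1.925724, sinh(ωT) = 1.645726
x(T) = p + (x₀−p)·cosh(ωT) + (ẋ₀/ω)·sinh(ωT) ⇒ p·(1 − cosh) = x(T) − x₀·cosh − (ẋ₀/ω)·sinh
numerator   = -1.0268 − (-0.2046)·1.925724 − (-0.8865/4.2861)·1.645726 = -0.292409
denominator = 1 − 1.925724 = -0.925724
p = -0.292409 / -0.925724 = 0.3159

p = 0.3159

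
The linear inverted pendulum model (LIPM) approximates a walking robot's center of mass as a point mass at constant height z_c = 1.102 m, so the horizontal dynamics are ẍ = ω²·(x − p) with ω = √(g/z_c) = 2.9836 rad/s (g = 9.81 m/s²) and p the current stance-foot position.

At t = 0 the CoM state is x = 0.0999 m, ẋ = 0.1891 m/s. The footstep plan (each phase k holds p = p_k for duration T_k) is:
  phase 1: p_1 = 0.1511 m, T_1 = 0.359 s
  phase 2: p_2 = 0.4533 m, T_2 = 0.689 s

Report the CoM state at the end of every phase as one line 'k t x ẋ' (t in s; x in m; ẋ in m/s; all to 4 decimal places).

phase 1: p=0.1511, T=0.359, ωT=1.071112, cosh=1.630626, sinh=1.287999; start (x,ẋ)=(0.099900, 0.189100) → end (x,ẋ)=(0.149245, 0.111596)
phase 2: p=0.4533, T=0.689, ωT=2.055700, cosh=3.970155, sinh=3.842152; start (x,ẋ)=(0.149245, 0.111596) → end (x,ẋ)=(-0.610136, -3.042463)

1 0.3590 0.1492 0.1116
2 1.0480 -0.6101 -3.0425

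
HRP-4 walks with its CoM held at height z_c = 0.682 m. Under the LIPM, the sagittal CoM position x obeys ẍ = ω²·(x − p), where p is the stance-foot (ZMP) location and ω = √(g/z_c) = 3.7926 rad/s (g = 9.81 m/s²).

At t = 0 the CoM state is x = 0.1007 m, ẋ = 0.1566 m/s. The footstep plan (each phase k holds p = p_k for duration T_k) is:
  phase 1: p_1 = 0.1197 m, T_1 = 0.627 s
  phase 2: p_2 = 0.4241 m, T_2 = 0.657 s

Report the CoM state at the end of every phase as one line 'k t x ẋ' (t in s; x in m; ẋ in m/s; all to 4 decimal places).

phase 1: p=0.1197, T=0.627, ωT=2.377960, cosh=5.437813, sinh=5.345073; start (x,ẋ)=(0.100700, 0.156600) → end (x,ẋ)=(0.237085, 0.466399)
phase 2: p=0.4241, T=0.657, ωT=2.491738, cosh=6.082513, sinh=5.999747; start (x,ẋ)=(0.237085, 0.466399) → end (x,ẋ)=(0.024401, -1.418592)

1 0.6270 0.2371 0.4664
2 1.2840 0.0244 -1.4186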